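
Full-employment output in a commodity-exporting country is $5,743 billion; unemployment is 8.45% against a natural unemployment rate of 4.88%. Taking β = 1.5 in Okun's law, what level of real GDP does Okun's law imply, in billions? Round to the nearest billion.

Unemployment gap = 8.45 - 4.88 = 3.57 points, so the output gap is -1.5 × 3.57 = -5.355%.
Actual GDP = 5743 × (1 - 5.355/100) = 5743 × 0.94645 ≈ 5435 billion.

$5,435 billion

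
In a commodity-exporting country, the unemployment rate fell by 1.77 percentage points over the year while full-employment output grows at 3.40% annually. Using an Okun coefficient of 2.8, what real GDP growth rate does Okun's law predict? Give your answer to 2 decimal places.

8.36%

Growth-rate Okun's law: g_Y = g_Y* - β × Δu.
g_Y = 3.40 - 2.8 × (-1.77) = 3.4 + 4.956 = 8.356%, i.e. 8.36% to 2 d.p.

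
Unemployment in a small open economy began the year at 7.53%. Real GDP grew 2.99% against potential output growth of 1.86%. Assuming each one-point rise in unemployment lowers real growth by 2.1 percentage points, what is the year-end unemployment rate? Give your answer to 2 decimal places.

6.99%

Growth-rate Okun's law: g_Y = g_Y* - β × Δu, so Δu = (g_Y* - g_Y)/β.
Δu = (1.86 - 2.99)/2.1 = -1.13/2.1 = -0.54 percentage points.
Year-end unemployment = 7.53 - 0.54 = 6.99%.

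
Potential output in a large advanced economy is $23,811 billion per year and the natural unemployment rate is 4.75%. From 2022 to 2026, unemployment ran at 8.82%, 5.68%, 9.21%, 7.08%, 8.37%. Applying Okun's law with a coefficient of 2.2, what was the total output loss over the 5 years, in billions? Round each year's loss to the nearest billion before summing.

$8,072 billion

Year 2022: gap = -2.2 × (8.82 - 4.75) = -8.954%, loss ≈ 23811 × 8.954/100 ≈ 2132.
Year 2023: gap = -2.2 × (5.68 - 4.75) = -2.046%, loss ≈ 23811 × 2.046/100 ≈ 487.
Year 2024: gap = -2.2 × (9.21 - 4.75) = -9.812%, loss ≈ 23811 × 9.812/100 ≈ 2336.
Year 2025: gap = -2.2 × (7.08 - 4.75) = -5.126%, loss ≈ 23811 × 5.126/100 ≈ 1221.
Year 2026: gap = -2.2 × (8.37 - 4.75) = -7.964%, loss ≈ 23811 × 7.964/100 ≈ 1896.
Total lost output = 2132 + 487 + 2336 + 1221 + 1896 = 8072 billion.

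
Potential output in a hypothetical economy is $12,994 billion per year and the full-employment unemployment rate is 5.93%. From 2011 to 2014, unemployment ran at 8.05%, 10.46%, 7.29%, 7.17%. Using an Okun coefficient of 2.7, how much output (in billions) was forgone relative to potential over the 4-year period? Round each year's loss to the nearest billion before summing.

Year 2011: gap = -2.7 × (8.05 - 5.93) = -5.724%, loss ≈ 12994 × 5.724/100 ≈ 744.
Year 2012: gap = -2.7 × (10.46 - 5.93) = -12.231%, loss ≈ 12994 × 12.231/100 ≈ 1589.
Year 2013: gap = -2.7 × (7.29 - 5.93) = -3.672%, loss ≈ 12994 × 3.672/100 ≈ 477.
Year 2014: gap = -2.7 × (7.17 - 5.93) = -3.348%, loss ≈ 12994 × 3.348/100 ≈ 435.
Total lost output = 744 + 1589 + 477 + 435 = 3245 billion.

$3,245 billion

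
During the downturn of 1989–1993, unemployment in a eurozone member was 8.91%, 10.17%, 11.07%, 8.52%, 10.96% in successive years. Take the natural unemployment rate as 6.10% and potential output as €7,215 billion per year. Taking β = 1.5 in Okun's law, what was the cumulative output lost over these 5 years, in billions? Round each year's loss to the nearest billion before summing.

€2,070 billion

Year 1989: gap = -1.5 × (8.91 - 6.1) = -4.215%, loss ≈ 7215 × 4.215/100 ≈ 304.
Year 1990: gap = -1.5 × (10.17 - 6.1) = -6.105%, loss ≈ 7215 × 6.105/100 ≈ 440.
Year 1991: gap = -1.5 × (11.07 - 6.1) = -7.455%, loss ≈ 7215 × 7.455/100 ≈ 538.
Year 1992: gap = -1.5 × (8.52 - 6.1) = -3.63%, loss ≈ 7215 × 3.63/100 ≈ 262.
Year 1993: gap = -1.5 × (10.96 - 6.1) = -7.29%, loss ≈ 7215 × 7.29/100 ≈ 526.
Total lost output = 304 + 440 + 538 + 262 + 526 = 2070 billion.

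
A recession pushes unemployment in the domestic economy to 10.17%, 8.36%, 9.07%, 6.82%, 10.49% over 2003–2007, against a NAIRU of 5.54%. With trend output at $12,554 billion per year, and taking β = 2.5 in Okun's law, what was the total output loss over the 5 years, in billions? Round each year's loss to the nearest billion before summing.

$5,402 billion

Year 2003: gap = -2.5 × (10.17 - 5.54) = -11.575%, loss ≈ 12554 × 11.575/100 ≈ 1453.
Year 2004: gap = -2.5 × (8.36 - 5.54) = -7.05%, loss ≈ 12554 × 7.05/100 ≈ 885.
Year 2005: gap = -2.5 × (9.07 - 5.54) = -8.825%, loss ≈ 12554 × 8.825/100 ≈ 1108.
Year 2006: gap = -2.5 × (6.82 - 5.54) = -3.2%, loss ≈ 12554 × 3.2/100 ≈ 402.
Year 2007: gap = -2.5 × (10.49 - 5.54) = -12.375%, loss ≈ 12554 × 12.375/100 ≈ 1554.
Total lost output = 1453 + 885 + 1108 + 402 + 1554 = 5402 billion.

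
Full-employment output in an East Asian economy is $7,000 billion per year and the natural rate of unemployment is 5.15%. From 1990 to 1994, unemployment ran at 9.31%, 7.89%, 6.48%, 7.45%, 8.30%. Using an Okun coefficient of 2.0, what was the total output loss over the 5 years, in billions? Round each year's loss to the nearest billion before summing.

Year 1990: gap = -2.0 × (9.31 - 5.15) = -8.32%, loss ≈ 7000 × 8.32/100 ≈ 582.
Year 1991: gap = -2.0 × (7.89 - 5.15) = -5.48%, loss ≈ 7000 × 5.48/100 ≈ 384.
Year 1992: gap = -2.0 × (6.48 - 5.15) = -2.66%, loss ≈ 7000 × 2.66/100 ≈ 186.
Year 1993: gap = -2.0 × (7.45 - 5.15) = -4.6%, loss ≈ 7000 × 4.6/100 ≈ 322.
Year 1994: gap = -2.0 × (8.3 - 5.15) = -6.3%, loss ≈ 7000 × 6.3/100 ≈ 441.
Total lost output = 582 + 384 + 186 + 322 + 441 = 1915 billion.

$1,915 billion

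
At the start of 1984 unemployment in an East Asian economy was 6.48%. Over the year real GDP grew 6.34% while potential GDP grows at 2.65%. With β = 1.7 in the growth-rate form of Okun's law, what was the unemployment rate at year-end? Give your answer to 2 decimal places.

Growth-rate Okun's law: g_Y = g_Y* - β × Δu, so Δu = (g_Y* - g_Y)/β.
Δu = (2.65 - 6.34)/1.7 = -3.69/1.7 = -2.17 percentage points.
Year-end unemployment = 6.48 - 2.17 = 4.31%.

4.31%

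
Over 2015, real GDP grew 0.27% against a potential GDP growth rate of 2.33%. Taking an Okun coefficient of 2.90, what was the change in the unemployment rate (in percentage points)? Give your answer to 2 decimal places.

Growth-rate Okun's law: g_Y = g_Y* - β × Δu, so Δu = (g_Y* - g_Y)/β.
Δu = (2.33 - 0.27)/2.90 = 2.06/2.90 = 0.71 percentage points.

0.71 percentage points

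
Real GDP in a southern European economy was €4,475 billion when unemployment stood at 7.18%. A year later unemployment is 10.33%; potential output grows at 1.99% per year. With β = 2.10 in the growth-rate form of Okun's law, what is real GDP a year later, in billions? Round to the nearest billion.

€4,268 billion

Δu = 10.33 - 7.18 = 3.15 points.
Okun's law (growth form): g_Y = g_Y* - β × Δu = 1.99 - 2.10 × (3.15) = 1.99 - 6.615 = -4.625%.
Real GDP in the next year = 4475 × (1 - 4.625/100) = 4475 × 0.95375 ≈ 4268 billion.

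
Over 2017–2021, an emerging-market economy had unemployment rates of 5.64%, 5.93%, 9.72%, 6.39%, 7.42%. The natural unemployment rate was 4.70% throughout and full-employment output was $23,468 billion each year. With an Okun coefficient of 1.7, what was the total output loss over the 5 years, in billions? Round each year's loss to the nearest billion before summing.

Year 2017: gap = -1.7 × (5.64 - 4.7) = -1.598%, loss ≈ 23468 × 1.598/100 ≈ 375.
Year 2018: gap = -1.7 × (5.93 - 4.7) = -2.091%, loss ≈ 23468 × 2.091/100 ≈ 491.
Year 2019: gap = -1.7 × (9.72 - 4.7) = -8.534%, loss ≈ 23468 × 8.534/100 ≈ 2003.
Year 2020: gap = -1.7 × (6.39 - 4.7) = -2.873%, loss ≈ 23468 × 2.873/100 ≈ 674.
Year 2021: gap = -1.7 × (7.42 - 4.7) = -4.624%, loss ≈ 23468 × 4.624/100 ≈ 1085.
Total lost output = 375 + 491 + 2003 + 674 + 1085 = 4628 billion.

$4,628 billion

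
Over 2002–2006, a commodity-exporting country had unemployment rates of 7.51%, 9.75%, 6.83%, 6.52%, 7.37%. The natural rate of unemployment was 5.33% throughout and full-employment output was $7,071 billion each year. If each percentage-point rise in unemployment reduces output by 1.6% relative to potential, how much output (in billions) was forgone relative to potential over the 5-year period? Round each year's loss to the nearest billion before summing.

Year 2002: gap = -1.6 × (7.51 - 5.33) = -3.488%, loss ≈ 7071 × 3.488/100 ≈ 247.
Year 2003: gap = -1.6 × (9.75 - 5.33) = -7.072%, loss ≈ 7071 × 7.072/100 ≈ 500.
Year 2004: gap = -1.6 × (6.83 - 5.33) = -2.4%, loss ≈ 7071 × 2.4/100 ≈ 170.
Year 2005: gap = -1.6 × (6.52 - 5.33) = -1.904%, loss ≈ 7071 × 1.904/100 ≈ 135.
Year 2006: gap = -1.6 × (7.37 - 5.33) = -3.264%, loss ≈ 7071 × 3.264/100 ≈ 231.
Total lost output = 247 + 500 + 170 + 135 + 231 = 1283 billion.

$1,283 billion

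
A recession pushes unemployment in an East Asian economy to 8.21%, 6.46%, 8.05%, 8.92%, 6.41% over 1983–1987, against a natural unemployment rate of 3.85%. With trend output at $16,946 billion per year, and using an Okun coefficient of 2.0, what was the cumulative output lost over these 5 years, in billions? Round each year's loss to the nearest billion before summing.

$6,372 billion

Year 1983: gap = -2.0 × (8.21 - 3.85) = -8.72%, loss ≈ 16946 × 8.72/100 ≈ 1478.
Year 1984: gap = -2.0 × (6.46 - 3.85) = -5.22%, loss ≈ 16946 × 5.22/100 ≈ 885.
Year 1985: gap = -2.0 × (8.05 - 3.85) = -8.4%, loss ≈ 16946 × 8.4/100 ≈ 1423.
Year 1986: gap = -2.0 × (8.92 - 3.85) = -10.14%, loss ≈ 16946 × 10.14/100 ≈ 1718.
Year 1987: gap = -2.0 × (6.41 - 3.85) = -5.12%, loss ≈ 16946 × 5.12/100 ≈ 868.
Total lost output = 1478 + 885 + 1423 + 1718 + 868 = 6372 billion.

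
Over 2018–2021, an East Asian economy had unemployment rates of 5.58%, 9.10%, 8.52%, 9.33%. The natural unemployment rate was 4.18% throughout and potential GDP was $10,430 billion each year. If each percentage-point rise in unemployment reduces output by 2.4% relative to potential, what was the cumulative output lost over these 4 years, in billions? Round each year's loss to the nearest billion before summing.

Year 2018: gap = -2.4 × (5.58 - 4.18) = -3.36%, loss ≈ 10430 × 3.36/100 ≈ 350.
Year 2019: gap = -2.4 × (9.1 - 4.18) = -11.808%, loss ≈ 10430 × 11.808/100 ≈ 1232.
Year 2020: gap = -2.4 × (8.52 - 4.18) = -10.416%, loss ≈ 10430 × 10.416/100 ≈ 1086.
Year 2021: gap = -2.4 × (9.33 - 4.18) = -12.36%, loss ≈ 10430 × 12.36/100 ≈ 1289.
Total lost output = 350 + 1232 + 1086 + 1289 = 3957 billion.

$3,957 billion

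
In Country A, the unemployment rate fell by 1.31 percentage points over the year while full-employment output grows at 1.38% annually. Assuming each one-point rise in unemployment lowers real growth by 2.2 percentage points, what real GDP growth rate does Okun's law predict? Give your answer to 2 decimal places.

4.26%

Growth-rate Okun's law: g_Y = g_Y* - β × Δu.
g_Y = 1.38 - 2.2 × (-1.31) = 1.38 + 2.882 = 4.262%, i.e. 4.26% to 2 d.p.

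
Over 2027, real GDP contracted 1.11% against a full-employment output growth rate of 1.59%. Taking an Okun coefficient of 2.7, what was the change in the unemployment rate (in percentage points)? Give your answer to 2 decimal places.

Growth-rate Okun's law: g_Y = g_Y* - β × Δu, so Δu = (g_Y* - g_Y)/β.
Δu = (1.59 + 1.11)/2.7 = 2.7/2.7 = 1.00 percentage point.

1.00 percentage points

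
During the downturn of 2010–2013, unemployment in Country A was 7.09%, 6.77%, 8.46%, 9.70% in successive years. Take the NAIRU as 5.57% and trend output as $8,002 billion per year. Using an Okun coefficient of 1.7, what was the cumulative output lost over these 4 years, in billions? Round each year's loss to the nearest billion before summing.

$1,325 billion

Year 2010: gap = -1.7 × (7.09 - 5.57) = -2.584%, loss ≈ 8002 × 2.584/100 ≈ 207.
Year 2011: gap = -1.7 × (6.77 - 5.57) = -2.04%, loss ≈ 8002 × 2.04/100 ≈ 163.
Year 2012: gap = -1.7 × (8.46 - 5.57) = -4.913%, loss ≈ 8002 × 4.913/100 ≈ 393.
Year 2013: gap = -1.7 × (9.7 - 5.57) = -7.021%, loss ≈ 8002 × 7.021/100 ≈ 562.
Total lost output = 207 + 163 + 393 + 562 = 1325 billion.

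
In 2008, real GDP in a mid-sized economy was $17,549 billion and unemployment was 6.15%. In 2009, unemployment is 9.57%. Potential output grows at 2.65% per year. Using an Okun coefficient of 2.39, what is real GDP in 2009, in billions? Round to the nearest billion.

Δu = 9.57 - 6.15 = 3.42 points.
Okun's law (growth form): g_Y = g_Y* - β × Δu = 2.65 - 2.39 × (3.42) = 2.65 - 8.1738 = -5.5238%.
Real GDP in the next year = 17549 × (1 - 5.5238/100) = 17549 × 0.944762 ≈ 16580 billion.

$16,580 billion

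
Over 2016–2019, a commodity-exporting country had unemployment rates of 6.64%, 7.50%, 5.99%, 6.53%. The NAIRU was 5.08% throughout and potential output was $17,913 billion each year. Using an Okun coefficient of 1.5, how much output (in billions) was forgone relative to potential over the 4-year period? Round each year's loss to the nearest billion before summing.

Year 2016: gap = -1.5 × (6.64 - 5.08) = -2.34%, loss ≈ 17913 × 2.34/100 ≈ 419.
Year 2017: gap = -1.5 × (7.5 - 5.08) = -3.63%, loss ≈ 17913 × 3.63/100 ≈ 650.
Year 2018: gap = -1.5 × (5.99 - 5.08) = -1.365%, loss ≈ 17913 × 1.365/100 ≈ 245.
Year 2019: gap = -1.5 × (6.53 - 5.08) = -2.175%, loss ≈ 17913 × 2.175/100 ≈ 390.
Total lost output = 419 + 650 + 245 + 390 = 1704 billion.

$1,704 billion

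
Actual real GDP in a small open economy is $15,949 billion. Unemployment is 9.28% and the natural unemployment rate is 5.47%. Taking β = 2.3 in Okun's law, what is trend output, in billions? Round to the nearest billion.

Unemployment gap = 9.28 - 5.47 = 3.81 points, so output gap = -2.3 × 3.81 = -8.763%.
Since Y = Y* × (1 + gap/100), Y* = 15949/0.91237 ≈ 17481 billion.

$17,481 billion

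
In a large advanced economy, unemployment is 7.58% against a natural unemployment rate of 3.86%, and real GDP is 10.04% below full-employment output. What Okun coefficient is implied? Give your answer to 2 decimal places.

β ≈ 2.70

Okun's law: output gap = -β × (u - u*).
-10.04 = -β × (7.58 - 3.86) = -β × 3.72, so β = 10.04/3.72 = 2.70.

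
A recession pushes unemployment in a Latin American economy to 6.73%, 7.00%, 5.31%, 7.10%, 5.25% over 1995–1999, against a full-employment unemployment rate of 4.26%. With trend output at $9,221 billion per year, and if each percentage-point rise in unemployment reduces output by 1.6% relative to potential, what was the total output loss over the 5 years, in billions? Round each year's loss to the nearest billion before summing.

Year 1995: gap = -1.6 × (6.73 - 4.26) = -3.952%, loss ≈ 9221 × 3.952/100 ≈ 364.
Year 1996: gap = -1.6 × (7 - 4.26) = -4.384%, loss ≈ 9221 × 4.384/100 ≈ 404.
Year 1997: gap = -1.6 × (5.31 - 4.26) = -1.68%, loss ≈ 9221 × 1.68/100 ≈ 155.
Year 1998: gap = -1.6 × (7.1 - 4.26) = -4.544%, loss ≈ 9221 × 4.544/100 ≈ 419.
Year 1999: gap = -1.6 × (5.25 - 4.26) = -1.584%, loss ≈ 9221 × 1.584/100 ≈ 146.
Total lost output = 364 + 404 + 155 + 419 + 146 = 1488 billion.

$1,488 billion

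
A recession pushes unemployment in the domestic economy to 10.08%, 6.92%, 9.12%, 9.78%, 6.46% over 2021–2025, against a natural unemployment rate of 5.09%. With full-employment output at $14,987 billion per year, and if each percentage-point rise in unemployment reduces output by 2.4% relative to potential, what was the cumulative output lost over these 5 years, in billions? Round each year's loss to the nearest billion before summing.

Year 2021: gap = -2.4 × (10.08 - 5.09) = -11.976%, loss ≈ 14987 × 11.976/100 ≈ 1795.
Year 2022: gap = -2.4 × (6.92 - 5.09) = -4.392%, loss ≈ 14987 × 4.392/100 ≈ 658.
Year 2023: gap = -2.4 × (9.12 - 5.09) = -9.672%, loss ≈ 14987 × 9.672/100 ≈ 1450.
Year 2024: gap = -2.4 × (9.78 - 5.09) = -11.256%, loss ≈ 14987 × 11.256/100 ≈ 1687.
Year 2025: gap = -2.4 × (6.46 - 5.09) = -3.288%, loss ≈ 14987 × 3.288/100 ≈ 493.
Total lost output = 1795 + 658 + 1450 + 1687 + 493 = 6083 billion.

$6,083 billion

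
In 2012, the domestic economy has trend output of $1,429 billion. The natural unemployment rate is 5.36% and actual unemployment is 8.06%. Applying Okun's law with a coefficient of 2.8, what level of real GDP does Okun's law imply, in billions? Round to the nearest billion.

Unemployment gap = 8.06 - 5.36 = 2.7 points, so the output gap is -2.8 × 2.7 = -7.56%.
Actual GDP = 1429 × (1 - 7.56/100) = 1429 × 0.9244 ≈ 1321 billion.

$1,321 billion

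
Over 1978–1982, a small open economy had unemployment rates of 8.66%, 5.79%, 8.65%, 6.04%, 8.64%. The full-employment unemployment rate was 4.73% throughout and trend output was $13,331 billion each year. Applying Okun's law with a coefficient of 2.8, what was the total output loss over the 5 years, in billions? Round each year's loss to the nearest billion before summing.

Year 1978: gap = -2.8 × (8.66 - 4.73) = -11.004%, loss ≈ 13331 × 11.004/100 ≈ 1467.
Year 1979: gap = -2.8 × (5.79 - 4.73) = -2.968%, loss ≈ 13331 × 2.968/100 ≈ 396.
Year 1980: gap = -2.8 × (8.65 - 4.73) = -10.976%, loss ≈ 13331 × 10.976/100 ≈ 1463.
Year 1981: gap = -2.8 × (6.04 - 4.73) = -3.668%, loss ≈ 13331 × 3.668/100 ≈ 489.
Year 1982: gap = -2.8 × (8.64 - 4.73) = -10.948%, loss ≈ 13331 × 10.948/100 ≈ 1459.
Total lost output = 1467 + 396 + 1463 + 489 + 1459 = 5274 billion.

$5,274 billion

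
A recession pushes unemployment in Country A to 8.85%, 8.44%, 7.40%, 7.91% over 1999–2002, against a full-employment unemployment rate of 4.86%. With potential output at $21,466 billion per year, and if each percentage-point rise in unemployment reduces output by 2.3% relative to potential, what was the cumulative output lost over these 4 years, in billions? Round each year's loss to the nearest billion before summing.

$6,498 billion

Year 1999: gap = -2.3 × (8.85 - 4.86) = -9.177%, loss ≈ 21466 × 9.177/100 ≈ 1970.
Year 2000: gap = -2.3 × (8.44 - 4.86) = -8.234%, loss ≈ 21466 × 8.234/100 ≈ 1768.
Year 2001: gap = -2.3 × (7.4 - 4.86) = -5.842%, loss ≈ 21466 × 5.842/100 ≈ 1254.
Year 2002: gap = -2.3 × (7.91 - 4.86) = -7.015%, loss ≈ 21466 × 7.015/100 ≈ 1506.
Total lost output = 1970 + 1768 + 1254 + 1506 = 6498 billion.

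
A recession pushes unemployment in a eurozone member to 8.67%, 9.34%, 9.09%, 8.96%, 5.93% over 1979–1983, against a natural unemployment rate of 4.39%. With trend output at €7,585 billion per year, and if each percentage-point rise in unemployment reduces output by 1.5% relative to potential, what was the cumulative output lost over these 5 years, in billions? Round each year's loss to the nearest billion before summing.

Year 1979: gap = -1.5 × (8.67 - 4.39) = -6.42%, loss ≈ 7585 × 6.42/100 ≈ 487.
Year 1980: gap = -1.5 × (9.34 - 4.39) = -7.425%, loss ≈ 7585 × 7.425/100 ≈ 563.
Year 1981: gap = -1.5 × (9.09 - 4.39) = -7.05%, loss ≈ 7585 × 7.05/100 ≈ 535.
Year 1982: gap = -1.5 × (8.96 - 4.39) = -6.855%, loss ≈ 7585 × 6.855/100 ≈ 520.
Year 1983: gap = -1.5 × (5.93 - 4.39) = -2.31%, loss ≈ 7585 × 2.31/100 ≈ 175.
Total lost output = 487 + 563 + 535 + 520 + 175 = 2280 billion.

€2,280 billion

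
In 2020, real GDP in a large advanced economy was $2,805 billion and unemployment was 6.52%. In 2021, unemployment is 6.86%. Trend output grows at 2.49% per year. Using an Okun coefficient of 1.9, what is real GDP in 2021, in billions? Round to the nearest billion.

$2,857 billion

Δu = 6.86 - 6.52 = 0.34 points.
Okun's law (growth form): g_Y = g_Y* - β × Δu = 2.49 - 1.9 × (0.34) = 2.49 - 0.646 = 1.844%.
Real GDP in the next year = 2805 × (1 + 1.844/100) = 2805 × 1.01844 ≈ 2857 billion.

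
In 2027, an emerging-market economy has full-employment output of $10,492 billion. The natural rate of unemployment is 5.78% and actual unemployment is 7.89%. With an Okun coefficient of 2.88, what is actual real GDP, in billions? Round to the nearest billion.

Unemployment gap = 7.89 - 5.78 = 2.11 points, so the output gap is -2.88 × 2.11 = -6.0768%.
Actual GDP = 10492 × (1 - 6.0768/100) = 10492 × 0.939232 ≈ 9854 billion.

$9,854 billion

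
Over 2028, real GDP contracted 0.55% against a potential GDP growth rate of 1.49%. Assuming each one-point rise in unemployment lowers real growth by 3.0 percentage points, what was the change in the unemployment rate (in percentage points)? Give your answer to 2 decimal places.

Growth-rate Okun's law: g_Y = g_Y* - β × Δu, so Δu = (g_Y* - g_Y)/β.
Δu = (1.49 + 0.55)/3.0 = 2.04/3.0 = 0.68 percentage points.

0.68 percentage points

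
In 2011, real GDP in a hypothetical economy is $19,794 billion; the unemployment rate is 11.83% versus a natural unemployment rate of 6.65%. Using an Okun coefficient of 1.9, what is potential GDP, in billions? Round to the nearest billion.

$21,955 billion

Unemployment gap = 11.83 - 6.65 = 5.18 points, so output gap = -1.9 × 5.18 = -9.842%.
Since Y = Y* × (1 + gap/100), Y* = 19794/0.90158 ≈ 21955 billion.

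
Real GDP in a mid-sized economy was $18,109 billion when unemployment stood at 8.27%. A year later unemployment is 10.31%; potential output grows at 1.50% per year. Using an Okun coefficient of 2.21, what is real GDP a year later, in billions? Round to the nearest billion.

Δu = 10.31 - 8.27 = 2.04 points.
Okun's law (growth form): g_Y = g_Y* - β × Δu = 1.50 - 2.21 × (2.04) = 1.5 - 4.5084 = -3.0084%.
Real GDP in the next year = 18109 × (1 - 3.0084/100) = 18109 × 0.969916 ≈ 17564 billion.

$17,564 billion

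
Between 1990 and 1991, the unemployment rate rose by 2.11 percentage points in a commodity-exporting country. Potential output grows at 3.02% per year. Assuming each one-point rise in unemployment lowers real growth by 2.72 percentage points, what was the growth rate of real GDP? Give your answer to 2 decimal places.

-2.72%

Growth-rate Okun's law: g_Y = g_Y* - β × Δu.
g_Y = 3.02 - 2.72 × (2.11) = 3.02 - 5.7392 = -2.7192%, i.e. -2.72% to 2 d.p.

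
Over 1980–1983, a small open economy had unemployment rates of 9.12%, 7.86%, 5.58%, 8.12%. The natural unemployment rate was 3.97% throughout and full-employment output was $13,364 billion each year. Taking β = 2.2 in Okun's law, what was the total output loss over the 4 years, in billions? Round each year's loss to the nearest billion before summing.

$4,351 billion

Year 1980: gap = -2.2 × (9.12 - 3.97) = -11.33%, loss ≈ 13364 × 11.33/100 ≈ 1514.
Year 1981: gap = -2.2 × (7.86 - 3.97) = -8.558%, loss ≈ 13364 × 8.558/100 ≈ 1144.
Year 1982: gap = -2.2 × (5.58 - 3.97) = -3.542%, loss ≈ 13364 × 3.542/100 ≈ 473.
Year 1983: gap = -2.2 × (8.12 - 3.97) = -9.13%, loss ≈ 13364 × 9.13/100 ≈ 1220.
Total lost output = 1514 + 1144 + 473 + 1220 = 4351 billion.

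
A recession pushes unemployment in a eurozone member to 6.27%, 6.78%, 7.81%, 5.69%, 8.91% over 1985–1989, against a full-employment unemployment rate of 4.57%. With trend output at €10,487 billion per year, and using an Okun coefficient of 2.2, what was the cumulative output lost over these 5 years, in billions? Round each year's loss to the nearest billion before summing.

€2,909 billion

Year 1985: gap = -2.2 × (6.27 - 4.57) = -3.74%, loss ≈ 10487 × 3.74/100 ≈ 392.
Year 1986: gap = -2.2 × (6.78 - 4.57) = -4.862%, loss ≈ 10487 × 4.862/100 ≈ 510.
Year 1987: gap = -2.2 × (7.81 - 4.57) = -7.128%, loss ≈ 10487 × 7.128/100 ≈ 748.
Year 1988: gap = -2.2 × (5.69 - 4.57) = -2.464%, loss ≈ 10487 × 2.464/100 ≈ 258.
Year 1989: gap = -2.2 × (8.91 - 4.57) = -9.548%, loss ≈ 10487 × 9.548/100 ≈ 1001.
Total lost output = 392 + 510 + 748 + 258 + 1001 = 2909 billion.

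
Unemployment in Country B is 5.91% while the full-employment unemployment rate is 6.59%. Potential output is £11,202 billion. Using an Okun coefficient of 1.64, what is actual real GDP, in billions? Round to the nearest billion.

£11,327 billion

Unemployment gap = 5.91 - 6.59 = -0.68 points, so the output gap is -1.64 × (-0.68) = 1.1152%.
Actual GDP = 11202 × (1 + 1.1152/100) = 11202 × 1.011152 ≈ 11327 billion.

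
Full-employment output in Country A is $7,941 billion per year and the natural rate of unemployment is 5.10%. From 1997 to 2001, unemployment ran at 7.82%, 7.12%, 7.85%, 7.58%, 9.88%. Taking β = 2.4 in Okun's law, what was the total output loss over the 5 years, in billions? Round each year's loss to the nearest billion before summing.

$2,811 billion

Year 1997: gap = -2.4 × (7.82 - 5.1) = -6.528%, loss ≈ 7941 × 6.528/100 ≈ 518.
Year 1998: gap = -2.4 × (7.12 - 5.1) = -4.848%, loss ≈ 7941 × 4.848/100 ≈ 385.
Year 1999: gap = -2.4 × (7.85 - 5.1) = -6.6%, loss ≈ 7941 × 6.6/100 ≈ 524.
Year 2000: gap = -2.4 × (7.58 - 5.1) = -5.952%, loss ≈ 7941 × 5.952/100 ≈ 473.
Year 2001: gap = -2.4 × (9.88 - 5.1) = -11.472%, loss ≈ 7941 × 11.472/100 ≈ 911.
Total lost output = 518 + 385 + 524 + 473 + 911 = 2811 billion.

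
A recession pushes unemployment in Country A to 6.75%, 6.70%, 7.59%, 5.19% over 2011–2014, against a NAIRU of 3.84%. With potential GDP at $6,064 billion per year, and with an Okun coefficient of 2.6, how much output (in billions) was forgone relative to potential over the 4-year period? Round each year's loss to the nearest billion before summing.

Year 2011: gap = -2.6 × (6.75 - 3.84) = -7.566%, loss ≈ 6064 × 7.566/100 ≈ 459.
Year 2012: gap = -2.6 × (6.7 - 3.84) = -7.436%, loss ≈ 6064 × 7.436/100 ≈ 451.
Year 2013: gap = -2.6 × (7.59 - 3.84) = -9.75%, loss ≈ 6064 × 9.75/100 ≈ 591.
Year 2014: gap = -2.6 × (5.19 - 3.84) = -3.51%, loss ≈ 6064 × 3.51/100 ≈ 213.
Total lost output = 459 + 451 + 591 + 213 = 1714 billion.

$1,714 billion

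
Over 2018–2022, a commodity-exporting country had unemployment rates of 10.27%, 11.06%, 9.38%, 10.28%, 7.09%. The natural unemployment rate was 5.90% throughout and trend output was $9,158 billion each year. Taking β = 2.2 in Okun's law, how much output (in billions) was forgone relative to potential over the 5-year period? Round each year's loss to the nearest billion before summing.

$3,743 billion

Year 2018: gap = -2.2 × (10.27 - 5.9) = -9.614%, loss ≈ 9158 × 9.614/100 ≈ 880.
Year 2019: gap = -2.2 × (11.06 - 5.9) = -11.352%, loss ≈ 9158 × 11.352/100 ≈ 1040.
Year 2020: gap = -2.2 × (9.38 - 5.9) = -7.656%, loss ≈ 9158 × 7.656/100 ≈ 701.
Year 2021: gap = -2.2 × (10.28 - 5.9) = -9.636%, loss ≈ 9158 × 9.636/100 ≈ 882.
Year 2022: gap = -2.2 × (7.09 - 5.9) = -2.618%, loss ≈ 9158 × 2.618/100 ≈ 240.
Total lost output = 880 + 1040 + 701 + 882 + 240 = 3743 billion.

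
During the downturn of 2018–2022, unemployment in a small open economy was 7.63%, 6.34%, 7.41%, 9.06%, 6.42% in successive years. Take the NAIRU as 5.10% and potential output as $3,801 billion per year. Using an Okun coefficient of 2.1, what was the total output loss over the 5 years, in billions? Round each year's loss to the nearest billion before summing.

Year 2018: gap = -2.1 × (7.63 - 5.1) = -5.313%, loss ≈ 3801 × 5.313/100 ≈ 202.
Year 2019: gap = -2.1 × (6.34 - 5.1) = -2.604%, loss ≈ 3801 × 2.604/100 ≈ 99.
Year 2020: gap = -2.1 × (7.41 - 5.1) = -4.851%, loss ≈ 3801 × 4.851/100 ≈ 184.
Year 2021: gap = -2.1 × (9.06 - 5.1) = -8.316%, loss ≈ 3801 × 8.316/100 ≈ 316.
Year 2022: gap = -2.1 × (6.42 - 5.1) = -2.772%, loss ≈ 3801 × 2.772/100 ≈ 105.
Total lost output = 202 + 99 + 184 + 316 + 105 = 906 billion.

$906 billion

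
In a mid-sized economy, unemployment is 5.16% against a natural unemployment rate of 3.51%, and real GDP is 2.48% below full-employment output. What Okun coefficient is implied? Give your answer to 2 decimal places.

β ≈ 1.50

Okun's law: output gap = -β × (u - u*).
-2.48 = -β × (5.16 - 3.51) = -β × 1.65, so β = 2.48/1.65 = 1.50.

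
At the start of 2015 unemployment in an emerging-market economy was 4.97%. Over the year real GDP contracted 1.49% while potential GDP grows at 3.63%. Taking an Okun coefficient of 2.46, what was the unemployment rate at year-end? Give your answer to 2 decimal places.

7.05%

Growth-rate Okun's law: g_Y = g_Y* - β × Δu, so Δu = (g_Y* - g_Y)/β.
Δu = (3.63 + 1.49)/2.46 = 5.12/2.46 = 2.08 percentage points.
Year-end unemployment = 4.97 + 2.08 = 7.05%.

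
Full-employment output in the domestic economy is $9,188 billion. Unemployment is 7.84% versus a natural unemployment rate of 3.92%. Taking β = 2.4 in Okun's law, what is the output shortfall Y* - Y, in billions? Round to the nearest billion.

Output gap = -2.4 × (7.84 - 3.92) = -2.4 × 3.92 = -9.408%.
Actual GDP ≈ 9188 × 0.90592 ≈ 8324 billion, so the shortfall is 9188 - 8324 = 864 billion.

$864 billion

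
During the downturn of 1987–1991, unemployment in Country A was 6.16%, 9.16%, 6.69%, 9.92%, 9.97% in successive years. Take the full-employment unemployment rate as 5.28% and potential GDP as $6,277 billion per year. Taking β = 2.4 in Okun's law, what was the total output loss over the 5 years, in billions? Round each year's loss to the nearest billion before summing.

Year 1987: gap = -2.4 × (6.16 - 5.28) = -2.112%, loss ≈ 6277 × 2.112/100 ≈ 133.
Year 1988: gap = -2.4 × (9.16 - 5.28) = -9.312%, loss ≈ 6277 × 9.312/100 ≈ 585.
Year 1989: gap = -2.4 × (6.69 - 5.28) = -3.384%, loss ≈ 6277 × 3.384/100 ≈ 212.
Year 1990: gap = -2.4 × (9.92 - 5.28) = -11.136%, loss ≈ 6277 × 11.136/100 ≈ 699.
Year 1991: gap = -2.4 × (9.97 - 5.28) = -11.256%, loss ≈ 6277 × 11.256/100 ≈ 707.
Total lost output = 133 + 585 + 212 + 699 + 707 = 2336 billion.

$2,336 billion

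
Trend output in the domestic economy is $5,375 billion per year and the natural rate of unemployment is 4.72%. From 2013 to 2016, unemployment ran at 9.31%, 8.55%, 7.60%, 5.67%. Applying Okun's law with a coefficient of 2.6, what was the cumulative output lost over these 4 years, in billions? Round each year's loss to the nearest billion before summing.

Year 2013: gap = -2.6 × (9.31 - 4.72) = -11.934%, loss ≈ 5375 × 11.934/100 ≈ 641.
Year 2014: gap = -2.6 × (8.55 - 4.72) = -9.958%, loss ≈ 5375 × 9.958/100 ≈ 535.
Year 2015: gap = -2.6 × (7.6 - 4.72) = -7.488%, loss ≈ 5375 × 7.488/100 ≈ 402.
Year 2016: gap = -2.6 × (5.67 - 4.72) = -2.47%, loss ≈ 5375 × 2.47/100 ≈ 133.
Total lost output = 641 + 535 + 402 + 133 = 1711 billion.

$1,711 billion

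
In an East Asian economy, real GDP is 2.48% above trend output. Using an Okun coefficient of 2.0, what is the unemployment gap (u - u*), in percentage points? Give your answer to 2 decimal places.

-1.24 percentage points

Okun's law: output gap = -β × (u - u*), so u - u* = -(output gap)/β.
u - u* = -(2.48)/2.0 = -1.24 percentage points.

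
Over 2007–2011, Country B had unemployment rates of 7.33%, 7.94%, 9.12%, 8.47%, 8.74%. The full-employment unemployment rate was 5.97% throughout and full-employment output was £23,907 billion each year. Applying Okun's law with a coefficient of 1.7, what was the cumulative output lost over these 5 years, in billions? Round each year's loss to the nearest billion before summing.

£4,776 billion

Year 2007: gap = -1.7 × (7.33 - 5.97) = -2.312%, loss ≈ 23907 × 2.312/100 ≈ 553.
Year 2008: gap = -1.7 × (7.94 - 5.97) = -3.349%, loss ≈ 23907 × 3.349/100 ≈ 801.
Year 2009: gap = -1.7 × (9.12 - 5.97) = -5.355%, loss ≈ 23907 × 5.355/100 ≈ 1280.
Year 2010: gap = -1.7 × (8.47 - 5.97) = -4.25%, loss ≈ 23907 × 4.25/100 ≈ 1016.
Year 2011: gap = -1.7 × (8.74 - 5.97) = -4.709%, loss ≈ 23907 × 4.709/100 ≈ 1126.
Total lost output = 553 + 801 + 1280 + 1016 + 1126 = 4776 billion.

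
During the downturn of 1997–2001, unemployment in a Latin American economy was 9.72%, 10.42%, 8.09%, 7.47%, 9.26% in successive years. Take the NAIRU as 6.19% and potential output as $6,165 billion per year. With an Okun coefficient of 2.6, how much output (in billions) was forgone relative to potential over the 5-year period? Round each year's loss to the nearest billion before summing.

$2,246 billion

Year 1997: gap = -2.6 × (9.72 - 6.19) = -9.178%, loss ≈ 6165 × 9.178/100 ≈ 566.
Year 1998: gap = -2.6 × (10.42 - 6.19) = -10.998%, loss ≈ 6165 × 10.998/100 ≈ 678.
Year 1999: gap = -2.6 × (8.09 - 6.19) = -4.94%, loss ≈ 6165 × 4.94/100 ≈ 305.
Year 2000: gap = -2.6 × (7.47 - 6.19) = -3.328%, loss ≈ 6165 × 3.328/100 ≈ 205.
Year 2001: gap = -2.6 × (9.26 - 6.19) = -7.982%, loss ≈ 6165 × 7.982/100 ≈ 492.
Total lost output = 566 + 678 + 305 + 205 + 492 = 2246 billion.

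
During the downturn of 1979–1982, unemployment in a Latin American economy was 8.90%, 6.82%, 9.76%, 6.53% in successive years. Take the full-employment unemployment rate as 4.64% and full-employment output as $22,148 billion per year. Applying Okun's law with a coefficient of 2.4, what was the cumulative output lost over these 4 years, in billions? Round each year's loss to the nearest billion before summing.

$7,150 billion

Year 1979: gap = -2.4 × (8.9 - 4.64) = -10.224%, loss ≈ 22148 × 10.224/100 ≈ 2264.
Year 1980: gap = -2.4 × (6.82 - 4.64) = -5.232%, loss ≈ 22148 × 5.232/100 ≈ 1159.
Year 1981: gap = -2.4 × (9.76 - 4.64) = -12.288%, loss ≈ 22148 × 12.288/100 ≈ 2722.
Year 1982: gap = -2.4 × (6.53 - 4.64) = -4.536%, loss ≈ 22148 × 4.536/100 ≈ 1005.
Total lost output = 2264 + 1159 + 2722 + 1005 = 7150 billion.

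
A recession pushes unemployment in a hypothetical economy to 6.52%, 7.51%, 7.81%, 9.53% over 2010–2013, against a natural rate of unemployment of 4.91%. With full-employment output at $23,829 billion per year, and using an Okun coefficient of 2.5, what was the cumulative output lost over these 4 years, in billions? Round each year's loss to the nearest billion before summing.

Year 2010: gap = -2.5 × (6.52 - 4.91) = -4.025%, loss ≈ 23829 × 4.025/100 ≈ 959.
Year 2011: gap = -2.5 × (7.51 - 4.91) = -6.5%, loss ≈ 23829 × 6.5/100 ≈ 1549.
Year 2012: gap = -2.5 × (7.81 - 4.91) = -7.25%, loss ≈ 23829 × 7.25/100 ≈ 1728.
Year 2013: gap = -2.5 × (9.53 - 4.91) = -11.55%, loss ≈ 23829 × 11.55/100 ≈ 2752.
Total lost output = 959 + 1549 + 1728 + 2752 = 6988 billion.

$6,988 billion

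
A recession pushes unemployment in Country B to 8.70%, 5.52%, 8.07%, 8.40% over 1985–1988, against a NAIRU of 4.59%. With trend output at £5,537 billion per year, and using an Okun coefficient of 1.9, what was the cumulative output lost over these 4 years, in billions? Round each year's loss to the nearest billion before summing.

£1,297 billion

Year 1985: gap = -1.9 × (8.7 - 4.59) = -7.809%, loss ≈ 5537 × 7.809/100 ≈ 432.
Year 1986: gap = -1.9 × (5.52 - 4.59) = -1.767%, loss ≈ 5537 × 1.767/100 ≈ 98.
Year 1987: gap = -1.9 × (8.07 - 4.59) = -6.612%, loss ≈ 5537 × 6.612/100 ≈ 366.
Year 1988: gap = -1.9 × (8.4 - 4.59) = -7.239%, loss ≈ 5537 × 7.239/100 ≈ 401.
Total lost output = 432 + 98 + 366 + 401 = 1297 billion.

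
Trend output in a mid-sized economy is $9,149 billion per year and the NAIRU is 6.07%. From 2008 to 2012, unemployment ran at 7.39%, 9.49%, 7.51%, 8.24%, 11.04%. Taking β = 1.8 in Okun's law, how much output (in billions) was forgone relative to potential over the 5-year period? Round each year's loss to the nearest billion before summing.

Year 2008: gap = -1.8 × (7.39 - 6.07) = -2.376%, loss ≈ 9149 × 2.376/100 ≈ 217.
Year 2009: gap = -1.8 × (9.49 - 6.07) = -6.156%, loss ≈ 9149 × 6.156/100 ≈ 563.
Year 2010: gap = -1.8 × (7.51 - 6.07) = -2.592%, loss ≈ 9149 × 2.592/100 ≈ 237.
Year 2011: gap = -1.8 × (8.24 - 6.07) = -3.906%, loss ≈ 9149 × 3.906/100 ≈ 357.
Year 2012: gap = -1.8 × (11.04 - 6.07) = -8.946%, loss ≈ 9149 × 8.946/100 ≈ 818.
Total lost output = 217 + 563 + 237 + 357 + 818 = 2192 billion.

$2,192 billion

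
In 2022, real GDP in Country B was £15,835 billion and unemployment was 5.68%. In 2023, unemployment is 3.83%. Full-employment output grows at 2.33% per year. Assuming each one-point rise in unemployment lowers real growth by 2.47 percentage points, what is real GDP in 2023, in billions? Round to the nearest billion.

£16,928 billion

Δu = 3.83 - 5.68 = -1.85 points.
Okun's law (growth form): g_Y = g_Y* - β × Δu = 2.33 - 2.47 × (-1.85) = 2.33 + 4.5695 = 6.8995%.
Real GDP in the next year = 15835 × (1 + 6.8995/100) = 15835 × 1.068995 ≈ 16928 billion.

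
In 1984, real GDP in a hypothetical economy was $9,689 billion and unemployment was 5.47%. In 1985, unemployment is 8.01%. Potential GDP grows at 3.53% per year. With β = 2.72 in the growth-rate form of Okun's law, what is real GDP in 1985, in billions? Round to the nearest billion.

$9,362 billion

Δu = 8.01 - 5.47 = 2.54 points.
Okun's law (growth form): g_Y = g_Y* - β × Δu = 3.53 - 2.72 × (2.54) = 3.53 - 6.9088 = -3.3788%.
Real GDP in the next year = 9689 × (1 - 3.3788/100) = 9689 × 0.966212 ≈ 9362 billion.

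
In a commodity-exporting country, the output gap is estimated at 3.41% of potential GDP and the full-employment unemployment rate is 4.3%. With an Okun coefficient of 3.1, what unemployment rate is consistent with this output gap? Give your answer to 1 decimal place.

3.2%

From Okun's law, u - u* = -(output gap)/β = -(3.41)/3.1 = -1.1 points.
So u = 4.3 - 1.1 = 3.2%.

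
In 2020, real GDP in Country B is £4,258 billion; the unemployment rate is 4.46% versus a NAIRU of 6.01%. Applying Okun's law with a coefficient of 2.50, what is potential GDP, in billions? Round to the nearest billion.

Unemployment gap = 4.46 - 6.01 = -1.55 points, so output gap = -2.5 × (-1.55) = 3.875%.
Since Y = Y* × (1 + gap/100), Y* = 4258/1.03875 ≈ 4099 billion.

£4,099 billion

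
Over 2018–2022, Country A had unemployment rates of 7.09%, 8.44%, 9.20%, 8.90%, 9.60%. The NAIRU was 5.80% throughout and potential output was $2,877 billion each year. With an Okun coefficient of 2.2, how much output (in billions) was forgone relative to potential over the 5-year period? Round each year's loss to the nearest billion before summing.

Year 2018: gap = -2.2 × (7.09 - 5.8) = -2.838%, loss ≈ 2877 × 2.838/100 ≈ 82.
Year 2019: gap = -2.2 × (8.44 - 5.8) = -5.808%, loss ≈ 2877 × 5.808/100 ≈ 167.
Year 2020: gap = -2.2 × (9.2 - 5.8) = -7.48%, loss ≈ 2877 × 7.48/100 ≈ 215.
Year 2021: gap = -2.2 × (8.9 - 5.8) = -6.82%, loss ≈ 2877 × 6.82/100 ≈ 196.
Year 2022: gap = -2.2 × (9.6 - 5.8) = -8.36%, loss ≈ 2877 × 8.36/100 ≈ 241.
Total lost output = 82 + 167 + 215 + 196 + 241 = 901 billion.

$901 billion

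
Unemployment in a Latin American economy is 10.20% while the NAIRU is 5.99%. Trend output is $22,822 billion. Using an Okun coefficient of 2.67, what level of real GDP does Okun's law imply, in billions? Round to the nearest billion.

$20,257 billion

Unemployment gap = 10.2 - 5.99 = 4.21 points, so the output gap is -2.67 × 4.21 = -11.2407%.
Actual GDP = 22822 × (1 - 11.2407/100) = 22822 × 0.887593 ≈ 20257 billion.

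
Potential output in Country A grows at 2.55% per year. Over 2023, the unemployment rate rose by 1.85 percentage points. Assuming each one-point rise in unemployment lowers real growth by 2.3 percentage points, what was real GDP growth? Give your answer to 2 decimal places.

Growth-rate Okun's law: g_Y = g_Y* - β × Δu.
g_Y = 2.55 - 2.3 × (1.85) = 2.55 - 4.255 = -1.705%, i.e. -1.71% to 2 d.p.

-1.71%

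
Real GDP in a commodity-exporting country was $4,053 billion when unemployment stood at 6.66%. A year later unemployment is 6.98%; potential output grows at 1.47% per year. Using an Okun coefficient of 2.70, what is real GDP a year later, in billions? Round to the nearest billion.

Δu = 6.98 - 6.66 = 0.32 points.
Okun's law (growth form): g_Y = g_Y* - β × Δu = 1.47 - 2.70 × (0.32) = 1.47 - 0.864 = 0.606%.
Real GDP in the next year = 4053 × (1 + 0.606/100) = 4053 × 1.00606 ≈ 4078 billion.

$4,078 billion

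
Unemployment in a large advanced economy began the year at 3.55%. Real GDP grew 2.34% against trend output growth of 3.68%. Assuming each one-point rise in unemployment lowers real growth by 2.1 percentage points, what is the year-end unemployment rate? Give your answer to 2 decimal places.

4.19%

Growth-rate Okun's law: g_Y = g_Y* - β × Δu, so Δu = (g_Y* - g_Y)/β.
Δu = (3.68 - 2.34)/2.1 = 1.34/2.1 = 0.64 percentage points.
Year-end unemployment = 3.55 + 0.64 = 4.19%.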